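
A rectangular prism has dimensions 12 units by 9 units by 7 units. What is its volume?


Shape: rectangular prism
l = 12 units, w = 9 units, h = 7 units
Formula: V = l * w * h
V = 12 * 9 * 7
V = 108 * 7
V = 756
756 units^3


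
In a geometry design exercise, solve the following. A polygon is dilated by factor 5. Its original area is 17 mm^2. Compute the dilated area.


Linear scale factor k = 5
Original area = 17 mm^2
Rule: under a linear scaling by k, areas scale by k^2.
k^2 = 5^2 = 25
New area = 17 * 25
New area = 425
425 mm^2


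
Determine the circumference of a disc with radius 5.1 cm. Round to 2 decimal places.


Shape: circle
Radius r = 5.1 cm
Formula: C = 2 * pi * r
C = 2 * pi * 5.1
C = 10.2 * pi
C = 32.04
32.04 cm


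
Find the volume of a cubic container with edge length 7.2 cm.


Shape: cube
Side s = 7.2 cm
Formula: V = s^3
V = 7.2 * 7.2 * 7.2
V = 51.84 * 7.2
V = 373.248
373.248 cm^3


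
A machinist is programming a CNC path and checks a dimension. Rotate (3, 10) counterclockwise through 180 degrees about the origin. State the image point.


Transformation: rotation about the origin
Original point: (3, 10)
Rule for 180 deg: (x, y) -> (-x, -y)
Apply: (3, 10) -> (-3, -10)
(-3, -10)


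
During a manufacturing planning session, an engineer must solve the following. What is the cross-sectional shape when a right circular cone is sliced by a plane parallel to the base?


Solid: right circular cone
Cutting plane: parallel to the base
Visualize the intersection of the plane with the solid's surface.
The boundary of the cut region is a circle.
circle


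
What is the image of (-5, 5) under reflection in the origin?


Transformation: reflection
Original point: (-5, 5)
Rule for reflection through the origin: (x, y) -> (-x, -y)
Apply: (-5, 5) -> (5, -5)
(5, -5)


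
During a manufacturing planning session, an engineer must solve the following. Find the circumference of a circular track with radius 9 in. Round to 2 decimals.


Shape: circle
Radius r = 9 in
Formula: C = 2 * pi * r
C = 2 * pi * 9
C = 18 * pi
C = 56.55
56.55 in


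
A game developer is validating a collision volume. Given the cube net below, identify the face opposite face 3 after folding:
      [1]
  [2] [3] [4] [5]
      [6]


Net: cross layout. Take square 3 as the base (bottom).
Fold the four squares in the horizontal row up around 3: 2 -> left, 4 -> right, 5 wraps to the top.
Fold 1 and 6 up from 3: 1 -> back, 6 -> front.
Opposite pairs are therefore: (1, 6), (2, 4), (3, 5).
Face 3 is opposite face 5.
face 5


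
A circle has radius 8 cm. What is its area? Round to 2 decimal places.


Shape: circle
Radius r = 8 cm
Formula: A = pi * r^2
r^2 = 8^2 = 64
A = pi * 64
A = 201.06
201.06 cm^2


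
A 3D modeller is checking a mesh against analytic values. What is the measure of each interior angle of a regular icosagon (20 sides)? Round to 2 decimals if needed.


Shape: regular icosagon (20 sides)
Formula: interior angle = (n - 2) * 180 / n
(n - 2) = 18
(n - 2) * 180 = 3240
angle = 3240 / 20
angle = 162
162 degrees


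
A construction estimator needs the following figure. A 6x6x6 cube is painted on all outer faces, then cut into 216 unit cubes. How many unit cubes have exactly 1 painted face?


Large cube: 6 x 6 x 6, cut into unit cubes.
n = 6, so n - 2 = 4
Cubes with 1 painted face lie in the interior of each face.
A cube has 6 faces; each contributes (n - 2)^2 = 16 such cubes.
Count = 6 * 16 = 96
96 unit cubes


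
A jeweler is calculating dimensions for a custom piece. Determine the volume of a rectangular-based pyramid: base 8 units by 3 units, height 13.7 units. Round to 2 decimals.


Shape: rectangular pyramid
Base: 8 units x 3 units, Height h = 13.7 units
Formula: V = (1/3) * base_area * h
base_area = 8 * 3 = 24
base_area * h = 24 * 13.7 = 328.8
V = 328.8 / 3
V = 109.6
109.6 units^3


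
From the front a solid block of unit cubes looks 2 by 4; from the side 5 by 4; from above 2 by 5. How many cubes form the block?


Orthographic views of a solid rectangular block:
Front view 2 x 4 -> length = 2, height = 4
Side view 5 x 4 -> width = 5, height = 4 (consistent)
Top view 2 x 5 -> confirms length = 2, width = 5
The block is 2 x 5 x 4.
Total unit cubes = 2 * 5 * 4 = 40
40 unit cubes


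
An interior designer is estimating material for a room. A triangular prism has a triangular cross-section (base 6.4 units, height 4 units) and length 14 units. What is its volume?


Shape: triangular prism
Triangle base = 6.4 units, triangle height = 4 units, prism length L = 14 units
Formula: V = (1/2 * b * h_tri) * L
Cross-section area = 0.5 * 6.4 * 4 = 12.8
V = 12.8 * 14
V = 179.2
179.2 units^3


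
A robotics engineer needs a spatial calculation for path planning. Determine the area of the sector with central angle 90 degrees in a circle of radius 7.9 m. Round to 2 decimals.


Shape: circular sector
Radius r = 7.9 m, Angle = 90 degrees
Formula: A = (angle/360) * pi * r^2
r^2 = 62.41
Fraction of circle = 90/360
A = (90/360) * pi * 62.41
A = 15.6025 * pi
A = 49.02
49.02 m^2


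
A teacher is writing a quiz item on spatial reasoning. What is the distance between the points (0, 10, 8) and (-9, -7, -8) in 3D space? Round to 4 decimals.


3D distance between two points
P1 = (0, 10, 8), P2 = (-9, -7, -8)
Formula: d = sqrt((x2-x1)^2 + (y2-y1)^2 + (z2-z1)^2)
dx = -9 - 0 = -9
dy = -7 - 10 = -17
dz = -8 - 8 = -16
dx^2 + dy^2 + dz^2 = 81 + 289 + 256 = 626
d = sqrt(626)
d = 25.02
25.02 units


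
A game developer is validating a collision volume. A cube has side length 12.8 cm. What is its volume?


Shape: cube
Side s = 12.8 cm
Formula: V = s^3
V = 12.8 * 12.8 * 12.8
V = 163.84 * 12.8
V = 2097.152
2097.152 cm^3


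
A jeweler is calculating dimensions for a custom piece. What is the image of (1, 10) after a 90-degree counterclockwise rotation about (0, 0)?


Transformation: rotation about the origin
Original point: (1, 10)
Rule for 90 deg counterclockwise: (x, y) -> (-y, x)
Apply: (1, 10) -> (-10, 1)
(-10, 1)


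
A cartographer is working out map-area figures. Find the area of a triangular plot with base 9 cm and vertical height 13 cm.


Shape: triangle
Base b = 9 cm, Height h = 13 cm
Formula: A = (1/2) * b * h
A = 0.5 * 9 * 13
A = 0.5 * 117
A = 58.5
58.5 cm^2


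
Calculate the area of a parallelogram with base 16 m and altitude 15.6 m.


Shape: parallelogram
Base b = 16 m, Height h = 15.6 m
Formula: A = b * h
A = 16 * 15.6
A = 249.6
249.6 m^2


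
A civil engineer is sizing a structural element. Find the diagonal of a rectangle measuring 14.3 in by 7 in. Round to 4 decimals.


Shape: rectangle (diagonal via Pythagoras)
Sides: 14.3 in and 7 in
Formula: d = sqrt(l^2 + w^2)
l^2 = 204.49, w^2 = 49
l^2 + w^2 = 253.49
d = sqrt(253.49)
d = 15.9214
15.9214 in


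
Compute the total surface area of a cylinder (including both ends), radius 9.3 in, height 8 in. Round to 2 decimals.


Shape: closed cylinder
Radius r = 9.3 in, Height h = 8 in
Formula: SA = 2*pi*r^2 + 2*pi*r*h = 2*pi*r*(r + h)
r + h = 17.3
2 * r * (r + h) = 2 * 9.3 * 17.3 = 321.78
SA = 321.78 * pi
SA = 1010.9
1010.9 in^2


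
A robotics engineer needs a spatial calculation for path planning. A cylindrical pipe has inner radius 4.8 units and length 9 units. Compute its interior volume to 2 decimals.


Shape: cylinder
Radius r = 4.8 units, Height h = 9 units
Formula: V = pi * r^2 * h
r^2 = 23.04
V = pi * 23.04 * 9
V = 207.36 * pi
V = 651.44
651.44 units^3


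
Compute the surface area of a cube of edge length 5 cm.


Shape: cube
Side s = 5 cm
A cube has 6 square faces.
Formula: SA = 6 * s^2
s^2 = 25
SA = 6 * 25
SA = 150
150 cm^2


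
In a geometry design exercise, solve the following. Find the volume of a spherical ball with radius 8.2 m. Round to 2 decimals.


Shape: sphere
Radius r = 8.2 m
Formula: V = (4/3) * pi * r^3
r^3 = 551.368
(4/3) * 551.368 = 735.157333
V = 735.157333 * pi
V = 2309.56
2309.56 m^3


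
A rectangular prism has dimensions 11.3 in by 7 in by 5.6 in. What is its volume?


Shape: rectangular prism
l = 11.3 in, w = 7 in, h = 5.6 in
Formula: V = l * w * h
V = 11.3 * 7 * 5.6
V = 79.1 * 5.6
V = 442.96
442.96 in^3


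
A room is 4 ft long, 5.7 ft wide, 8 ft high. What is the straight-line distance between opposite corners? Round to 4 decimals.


Shape: rectangular box (space diagonal)
l = 4 ft, w = 5.7 ft, h = 8 ft
Visualize: the diagonal of the base, then a right triangle with that diagonal and the height.
Formula: d = sqrt(l^2 + w^2 + h^2)
l^2 + w^2 + h^2 = 16 + 32.49 + 64 = 112.49
d = sqrt(112.49)
d = 10.6061
10.6061 ft


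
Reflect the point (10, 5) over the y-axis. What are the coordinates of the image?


Transformation: reflection
Original point: (10, 5)
Rule for reflection over the y-axis: (x, y) -> (-x, y)
Apply: (10, 5) -> (-10, 5)
(-10, 5)


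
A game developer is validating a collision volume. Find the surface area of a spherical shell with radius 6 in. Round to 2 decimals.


Shape: sphere
Radius r = 6 in
Formula: SA = 4 * pi * r^2
r^2 = 36
SA = 4 * pi * 36
SA = 144 * pi
SA = 452.39
452.39 in^2


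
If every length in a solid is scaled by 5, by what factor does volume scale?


Linear scale factor k = 5
Rule: under a linear scaling by k, volumes scale by k^3.
k^3 = 5 * 5 * 5
k^3 = 25 * 5
k^3 = 125
Volume scales by a factor of 125.
125 (dimensionless)


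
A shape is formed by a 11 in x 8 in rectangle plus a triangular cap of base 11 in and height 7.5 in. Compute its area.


Composite shape: rectangle + triangle
Rectangle area = 11 * 8 = 88
Triangle area = 0.5 * 11 * 7.5 = 41.25
Total = 88 + 41.25
Total = 129.25
129.25 in^2


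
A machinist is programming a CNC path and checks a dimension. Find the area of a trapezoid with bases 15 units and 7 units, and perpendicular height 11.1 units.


Shape: trapezoid
Parallel sides a = 15 units, b = 7 units; Height h = 11.1 units
Formula: A = (a + b) * h / 2
a + b = 15 + 7 = 22
A = 22 * 11.1 / 2
A = 244.2 / 2
A = 122.1
122.1 units^2


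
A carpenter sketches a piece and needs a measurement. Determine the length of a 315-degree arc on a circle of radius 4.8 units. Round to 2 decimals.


Shape: circular arc
Radius r = 4.8 units, Angle = 315 degrees
Formula: L = (angle/360) * 2 * pi * r
2 * pi * r = 9.6 * pi
L = (315/360) * 9.6 * pi
L = 8.4 * pi
L = 26.39
26.39 units


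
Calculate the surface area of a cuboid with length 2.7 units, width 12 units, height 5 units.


Shape: rectangular prism
l = 2.7 units, w = 12 units, h = 5 units
Formula: SA = 2(lw + lh + wh)
lw = 32.4, lh = 13.5, wh = 60
lw + lh + wh = 105.9
SA = 2 * 105.9
SA = 211.8
211.8 units^2


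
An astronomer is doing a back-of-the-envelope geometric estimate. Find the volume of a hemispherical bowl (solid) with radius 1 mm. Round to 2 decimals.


Shape: hemisphere (half of a sphere)
Radius r = 1 mm
Formula: V = (1/2) * (4/3) * pi * r^3 = (2/3) * pi * r^3
r^3 = 1
(2/3) * 1 = 0.666667
V = 0.666667 * pi
V = 2.09
2.09 mm^3


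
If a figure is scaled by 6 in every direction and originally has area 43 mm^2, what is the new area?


Linear scale factor k = 6
Original area = 43 mm^2
Rule: under a linear scaling by k, areas scale by k^2.
k^2 = 6^2 = 36
New area = 43 * 36
New area = 1548
1548 mm^2


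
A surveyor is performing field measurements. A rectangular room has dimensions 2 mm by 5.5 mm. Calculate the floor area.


Shape: rectangle
Length l = 2 mm, Width w = 5.5 mm
Formula: A = l * w
A = 2 * 5.5
A = 11
11 mm^2


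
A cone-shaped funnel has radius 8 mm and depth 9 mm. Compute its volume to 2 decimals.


Shape: cone
Radius r = 8 mm, Height h = 9 mm
Formula: V = (1/3) * pi * r^2 * h
r^2 = 64
pi * r^2 * h = pi * 64 * 9 = 576 * pi
V = 576 * pi / 3
V = 603.19
603.19 mm^3


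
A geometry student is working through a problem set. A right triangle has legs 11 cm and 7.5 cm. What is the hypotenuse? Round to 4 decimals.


Shape: right triangle
Legs a = 11 cm, b = 7.5 cm
Formula: c = sqrt(a^2 + b^2)
a^2 = 121, b^2 = 56.25
a^2 + b^2 = 177.25
c = sqrt(177.25)
c = 13.3135
13.3135 cm


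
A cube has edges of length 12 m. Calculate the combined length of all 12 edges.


Shape: cube
Side s = 12 m
A cube has 12 edges, all equal.
Formula: total edge length = 12 * s
Total = 12 * 12
Total = 144
144 m


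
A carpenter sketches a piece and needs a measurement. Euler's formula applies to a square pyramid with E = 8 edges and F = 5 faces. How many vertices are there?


Polyhedron: square pyramid
Euler's formula for convex polyhedra: V - E + F = 2
Given: E = 8 edges and F = 5 faces
Solve for V:
V = 2 + E - F = 2 + 8 - 5 = 5
5 vertices


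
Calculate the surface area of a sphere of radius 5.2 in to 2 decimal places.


Shape: sphere
Radius r = 5.2 in
Formula: SA = 4 * pi * r^2
r^2 = 27.04
SA = 4 * pi * 27.04
SA = 108.16 * pi
SA = 339.79
339.79 in^2


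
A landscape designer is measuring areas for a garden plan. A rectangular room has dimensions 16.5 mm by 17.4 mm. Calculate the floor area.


Shape: rectangle
Length l = 16.5 mm, Width w = 17.4 mm
Formula: A = l * w
A = 16.5 * 17.4
A = 287.1
287.1 mm^2


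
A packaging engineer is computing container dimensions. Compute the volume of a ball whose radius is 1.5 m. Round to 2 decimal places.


Shape: sphere
Radius r = 1.5 m
Formula: V = (4/3) * pi * r^3
r^3 = 3.375
(4/3) * 3.375 = 4.5
V = 4.5 * pi
V = 14.14
14.14 m^3


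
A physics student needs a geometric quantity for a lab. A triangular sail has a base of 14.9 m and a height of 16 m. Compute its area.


Shape: triangle
Base b = 14.9 m, Height h = 16 m
Formula: A = (1/2) * b * h
A = 0.5 * 14.9 * 16
A = 0.5 * 238.4
A = 119.2
119.2 m^2


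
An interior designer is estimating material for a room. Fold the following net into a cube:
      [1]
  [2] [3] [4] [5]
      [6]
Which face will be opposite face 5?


Net: cross layout. Take square 3 as the base (bottom).
Fold the four squares in the horizontal row up around 3: 2 -> left, 4 -> right, 5 wraps to the top.
Fold 1 and 6 up from 3: 1 -> back, 6 -> front.
Opposite pairs are therefore: (1, 6), (2, 4), (3, 5).
Face 5 is opposite face 3.
face 3


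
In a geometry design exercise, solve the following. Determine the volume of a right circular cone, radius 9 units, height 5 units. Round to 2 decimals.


Shape: cone
Radius r = 9 units, Height h = 5 units
Formula: V = (1/3) * pi * r^2 * h
r^2 = 81
pi * r^2 * h = pi * 81 * 5 = 405 * pi
V = 405 * pi / 3
V = 424.12
424.12 units^3


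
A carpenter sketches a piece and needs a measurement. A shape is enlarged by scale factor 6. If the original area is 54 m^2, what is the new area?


Linear scale factor k = 6
Original area = 54 m^2
Rule: under a linear scaling by k, areas scale by k^2.
k^2 = 6^2 = 36
New area = 54 * 36
New area = 1944
1944 m^2


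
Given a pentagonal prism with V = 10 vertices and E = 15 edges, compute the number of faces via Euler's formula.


Polyhedron: pentagonal prism
Euler's formula for convex polyhedra: V - E + F = 2
Given: V = 10 vertices and E = 15 edges
Solve for F:
F = 2 + E - V = 2 + 15 - 10 = 7
7 faces


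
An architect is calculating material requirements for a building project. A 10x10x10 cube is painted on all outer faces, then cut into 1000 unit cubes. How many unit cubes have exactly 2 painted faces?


Large cube: 10 x 10 x 10, cut into unit cubes.
n = 10, so n - 2 = 8
Cubes with 2 painted faces lie along the edges, excluding corners.
A cube has 12 edges; each contributes (n - 2) = 8 such cubes.
Count = 12 * 8 = 96
96 unit cubes


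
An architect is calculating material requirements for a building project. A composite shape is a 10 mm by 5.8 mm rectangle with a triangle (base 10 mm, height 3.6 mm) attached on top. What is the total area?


Composite shape: rectangle + triangle
Rectangle area = 10 * 5.8 = 58
Triangle area = 0.5 * 10 * 3.6 = 18
Total = 58 + 18
Total = 76
76 mm^2


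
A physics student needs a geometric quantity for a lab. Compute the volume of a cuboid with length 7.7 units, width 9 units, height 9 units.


Shape: rectangular prism
l = 7.7 units, w = 9 units, h = 9 units
Formula: V = l * w * h
V = 7.7 * 9 * 9
V = 69.3 * 9
V = 623.7
623.7 units^3


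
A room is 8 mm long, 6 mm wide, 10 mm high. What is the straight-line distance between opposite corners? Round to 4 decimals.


Shape: rectangular box (space diagonal)
l = 8 mm, w = 6 mm, h = 10 mm
Visualize: the diagonal of the base, then a right triangle with that diagonal and the height.
Formula: d = sqrt(l^2 + w^2 + h^2)
l^2 + w^2 + h^2 = 64 + 36 + 100 = 200
d = sqrt(200)
d = 14.1421
14.1421 mm


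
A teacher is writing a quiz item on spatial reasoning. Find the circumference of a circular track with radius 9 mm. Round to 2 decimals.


Shape: circle
Radius r = 9 mm
Formula: C = 2 * pi * r
C = 2 * pi * 9
C = 18 * pi
C = 56.55
56.55 mm


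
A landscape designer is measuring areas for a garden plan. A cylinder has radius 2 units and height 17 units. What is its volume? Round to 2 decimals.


Shape: cylinder
Radius r = 2 units, Height h = 17 units
Formula: V = pi * r^2 * h
r^2 = 4
V = pi * 4 * 17
V = 68 * pi
V = 213.63
213.63 units^3


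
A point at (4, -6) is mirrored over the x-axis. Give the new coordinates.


Transformation: reflection
Original point: (4, -6)
Rule for reflection over the x-axis: (x, y) -> (x, -y)
Apply: (4, -6) -> (4, 6)
(4, 6)


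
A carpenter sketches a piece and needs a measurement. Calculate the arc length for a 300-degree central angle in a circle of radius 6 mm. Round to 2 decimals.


Shape: circular arc
Radius r = 6 mm, Angle = 300 degrees
Formula: L = (angle/360) * 2 * pi * r
2 * pi * r = 12 * pi
L = (300/360) * 12 * pi
L = 10 * pi
L = 31.42
31.42 mm


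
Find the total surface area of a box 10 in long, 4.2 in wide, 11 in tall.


Shape: rectangular prism
l = 10 in, w = 4.2 in, h = 11 in
Formula: SA = 2(lw + lh + wh)
lw = 42, lh = 110, wh = 46.2
lw + lh + wh = 198.2
SA = 2 * 198.2
SA = 396.4
396.4 in^2


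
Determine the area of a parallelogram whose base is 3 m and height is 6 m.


Shape: parallelogram
Base b = 3 m, Height h = 6 m
Formula: A = b * h
A = 3 * 6
A = 18
18 m^2


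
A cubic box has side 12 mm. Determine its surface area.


Shape: cube
Side s = 12 mm
A cube has 6 square faces.
Formula: SA = 6 * s^2
s^2 = 144
SA = 6 * 144
SA = 864
864 mm^2


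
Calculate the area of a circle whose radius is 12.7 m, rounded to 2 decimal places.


Shape: circle
Radius r = 12.7 m
Formula: A = pi * r^2
r^2 = 12.7^2 = 161.29
A = pi * 161.29
A = 506.71
506.71 m^2


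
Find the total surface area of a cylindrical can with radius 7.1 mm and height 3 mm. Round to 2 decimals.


Shape: closed cylinder
Radius r = 7.1 mm, Height h = 3 mm
Formula: SA = 2*pi*r^2 + 2*pi*r*h = 2*pi*r*(r + h)
r + h = 10.1
2 * r * (r + h) = 2 * 7.1 * 10.1 = 143.42
SA = 143.42 * pi
SA = 450.57
450.57 mm^2


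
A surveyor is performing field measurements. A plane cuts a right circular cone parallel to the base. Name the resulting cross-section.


Solid: right circular cone
Cutting plane: parallel to the base
Visualize the intersection of the plane with the solid's surface.
The boundary of the cut region is a circle.
circle


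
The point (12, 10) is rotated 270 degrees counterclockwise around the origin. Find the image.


Transformation: rotation about the origin
Original point: (12, 10)
Rule for 270 deg counterclockwise: (x, y) -> (y, -x)
Apply: (12, 10) -> (10, -12)
(10, -12)


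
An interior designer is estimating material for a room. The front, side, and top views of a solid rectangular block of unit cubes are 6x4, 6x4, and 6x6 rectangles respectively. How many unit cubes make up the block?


Orthographic views of a solid rectangular block:
Front view 6 x 4 -> length = 6, height = 4
Side view 6 x 4 -> width = 6, height = 4 (consistent)
Top view 6 x 6 -> confirms length = 6, width = 6
The block is 6 x 6 x 4.
Total unit cubes = 6 * 6 * 4 = 144
144 unit cubes


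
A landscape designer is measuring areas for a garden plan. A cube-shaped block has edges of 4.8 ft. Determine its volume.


Shape: cube
Side s = 4.8 ft
Formula: V = s^3
V = 4.8 * 4.8 * 4.8
V = 23.04 * 4.8
V = 110.592
110.592 ft^3


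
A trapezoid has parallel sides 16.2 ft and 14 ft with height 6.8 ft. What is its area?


Shape: trapezoid
Parallel sides a = 16.2 ft, b = 14 ft; Height h = 6.8 ft
Formula: A = (a + b) * h / 2
a + b = 16.2 + 14 = 30.2
A = 30.2 * 6.8 / 2
A = 205.36 / 2
A = 102.68
102.68 ft^2


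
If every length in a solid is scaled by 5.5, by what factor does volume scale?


Linear scale factor k = 5.5
Rule: under a linear scaling by k, volumes scale by k^3.
k^3 = 5.5 * 5.5 * 5.5
k^3 = 30.25 * 5.5
k^3 = 166.375
Volume scales by a factor of 166.375.
166.375 (dimensionless)


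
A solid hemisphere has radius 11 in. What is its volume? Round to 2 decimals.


Shape: hemisphere (half of a sphere)
Radius r = 11 in
Formula: V = (1/2) * (4/3) * pi * r^3 = (2/3) * pi * r^3
r^3 = 1331
(2/3) * 1331 = 887.333333
V = 887.333333 * pi
V = 2787.64
2787.64 in^3


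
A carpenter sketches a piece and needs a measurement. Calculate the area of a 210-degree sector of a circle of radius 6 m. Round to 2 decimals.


Shape: circular sector
Radius r = 6 m, Angle = 210 degrees
Formula: A = (angle/360) * pi * r^2
r^2 = 36
Fraction of circle = 210/360
A = (210/360) * pi * 36
A = 21 * pi
A = 65.97
65.97 m^2


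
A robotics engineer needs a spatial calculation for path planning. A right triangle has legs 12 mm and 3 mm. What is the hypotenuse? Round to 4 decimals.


Shape: right triangle
Legs a = 12 mm, b = 3 mm
Formula: c = sqrt(a^2 + b^2)
a^2 = 144, b^2 = 9
a^2 + b^2 = 153
c = sqrt(153)
c = 12.3693
12.3693 mm


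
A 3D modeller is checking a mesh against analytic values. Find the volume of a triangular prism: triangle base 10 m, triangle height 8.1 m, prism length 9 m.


Shape: triangular prism
Triangle base = 10 m, triangle height = 8.1 m, prism length L = 9 m
Formula: V = (1/2 * b * h_tri) * L
Cross-section area = 0.5 * 10 * 8.1 = 40.5
V = 40.5 * 9
V = 364.5
364.5 m^3


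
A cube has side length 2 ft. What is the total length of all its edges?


Shape: cube
Side s = 2 ft
A cube has 12 edges, all equal.
Formula: total edge length = 12 * s
Total = 12 * 2
Total = 24
24 ft


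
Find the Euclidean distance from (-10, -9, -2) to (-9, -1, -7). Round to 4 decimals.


3D distance between two points
P1 = (-10, -9, -2), P2 = (-9, -1, -7)
Formula: d = sqrt((x2-x1)^2 + (y2-y1)^2 + (z2-z1)^2)
dx = -9 - -10 = 1
dy = -1 - -9 = 8
dz = -7 - -2 = -5
dx^2 + dy^2 + dz^2 = 1 + 64 + 25 = 90
d = sqrt(90)
d = 9.4868
9.4868 units


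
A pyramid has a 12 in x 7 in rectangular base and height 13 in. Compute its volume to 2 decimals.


Shape: rectangular pyramid
Base: 12 in x 7 in, Height h = 13 in
Formula: V = (1/3) * base_area * h
base_area = 12 * 7 = 84
base_area * h = 84 * 13 = 1092
V = 1092 / 3
V = 364
364 in^3


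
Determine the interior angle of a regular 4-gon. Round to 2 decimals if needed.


Shape: regular square (4 sides)
Formula: interior angle = (n - 2) * 180 / n
(n - 2) = 2
(n - 2) * 180 = 360
angle = 360 / 4
angle = 90
90 degrees


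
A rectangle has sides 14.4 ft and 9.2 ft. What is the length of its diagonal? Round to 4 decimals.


Shape: rectangle (diagonal via Pythagoras)
Sides: 14.4 ft and 9.2 ft
Formula: d = sqrt(l^2 + w^2)
l^2 = 207.36, w^2 = 84.64
l^2 + w^2 = 292
d = sqrt(292)
d = 17.088
17.088 ft


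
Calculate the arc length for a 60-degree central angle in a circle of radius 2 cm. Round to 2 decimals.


Shape: circular arc
Radius r = 2 cm, Angle = 60 degrees
Formula: L = (angle/360) * 2 * pi * r
2 * pi * r = 4 * pi
L = (60/360) * 4 * pi
L = 0.666667 * pi
L = 2.09
2.09 cm


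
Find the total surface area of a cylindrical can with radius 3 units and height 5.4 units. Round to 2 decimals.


Shape: closed cylinder
Radius r = 3 units, Height h = 5.4 units
Formula: SA = 2*pi*r^2 + 2*pi*r*h = 2*pi*r*(r + h)
r + h = 8.4
2 * r * (r + h) = 2 * 3 * 8.4 = 50.4
SA = 50.4 * pi
SA = 158.34
158.34 units^2


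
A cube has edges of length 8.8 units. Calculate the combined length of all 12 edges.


Shape: cube
Side s = 8.8 units
A cube has 12 edges, all equal.
Formula: total edge length = 12 * s
Total = 12 * 8.8
Total = 105.6
105.6 units


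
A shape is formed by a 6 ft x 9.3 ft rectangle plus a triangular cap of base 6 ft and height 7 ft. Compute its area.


Composite shape: rectangle + triangle
Rectangle area = 6 * 9.3 = 55.8
Triangle area = 0.5 * 6 * 7 = 21
Total = 55.8 + 21
Total = 76.8
76.8 ft^2


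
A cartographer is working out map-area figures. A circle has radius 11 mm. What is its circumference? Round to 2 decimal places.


Shape: circle
Radius r = 11 mm
Formula: C = 2 * pi * r
C = 2 * pi * 11
C = 22 * pi
C = 69.12
69.12 mm


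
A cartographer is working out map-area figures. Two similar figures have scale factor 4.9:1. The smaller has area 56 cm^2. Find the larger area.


Linear scale factor k = 4.9
Original area = 56 cm^2
Rule: under a linear scaling by k, areas scale by k^2.
k^2 = 4.9^2 = 24.01
New area = 56 * 24.01
New area = 1344.56
1344.56 cm^2


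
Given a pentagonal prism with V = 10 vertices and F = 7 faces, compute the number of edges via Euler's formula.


Polyhedron: pentagonal prism
Euler's formula for convex polyhedra: V - E + F = 2
Given: V = 10 vertices and F = 7 faces
Solve for E:
E = V + F - 2 = 10 + 7 - 2 = 15
15 edges


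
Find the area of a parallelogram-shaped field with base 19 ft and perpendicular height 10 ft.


Shape: parallelogram
Base b = 19 ft, Height h = 10 ft
Formula: A = b * h
A = 19 * 10
A = 190
190 ft^2


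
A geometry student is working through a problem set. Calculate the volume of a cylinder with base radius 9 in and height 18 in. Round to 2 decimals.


Shape: cylinder
Radius r = 9 in, Height h = 18 in
Formula: V = pi * r^2 * h
r^2 = 81
V = pi * 81 * 18
V = 1458 * pi
V = 4580.44
4580.44 in^3


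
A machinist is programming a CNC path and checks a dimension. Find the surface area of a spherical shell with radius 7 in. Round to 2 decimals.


Shape: sphere
Radius r = 7 in
Formula: SA = 4 * pi * r^2
r^2 = 49
SA = 4 * pi * 49
SA = 196 * pi
SA = 615.75
615.75 in^2


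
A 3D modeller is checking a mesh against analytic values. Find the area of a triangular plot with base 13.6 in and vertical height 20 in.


Shape: triangle
Base b = 13.6 in, Height h = 20 in
Formula: A = (1/2) * b * h
A = 0.5 * 13.6 * 20
A = 0.5 * 272
A = 136
136 in^2


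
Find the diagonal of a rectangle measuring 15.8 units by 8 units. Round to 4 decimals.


Shape: rectangle (diagonal via Pythagoras)
Sides: 15.8 units and 8 units
Formula: d = sqrt(l^2 + w^2)
l^2 = 249.64, w^2 = 64
l^2 + w^2 = 313.64
d = sqrt(313.64)
d = 17.7099
17.7099 units


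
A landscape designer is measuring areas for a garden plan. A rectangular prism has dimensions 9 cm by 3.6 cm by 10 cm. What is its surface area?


Shape: rectangular prism
l = 9 cm, w = 3.6 cm, h = 10 cm
Formula: SA = 2(lw + lh + wh)
lw = 32.4, lh = 90, wh = 36
lw + lh + wh = 158.4
SA = 2 * 158.4
SA = 316.8
316.8 cm^2


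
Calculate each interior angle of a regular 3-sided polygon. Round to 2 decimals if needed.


Shape: regular triangle (3 sides)
Formula: interior angle = (n - 2) * 180 / n
(n - 2) = 1
(n - 2) * 180 = 180
angle = 180 / 3
angle = 60
60 degrees


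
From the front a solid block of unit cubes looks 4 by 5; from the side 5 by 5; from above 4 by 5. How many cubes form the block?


Orthographic views of a solid rectangular block:
Front view 4 x 5 -> length = 4, height = 5
Side view 5 x 5 -> width = 5, height = 5 (consistent)
Top view 4 x 5 -> confirms length = 4, width = 5
The block is 4 x 5 x 5.
Total unit cubes = 4 * 5 * 5 = 100
100 unit cubes


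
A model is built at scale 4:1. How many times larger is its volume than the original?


Linear scale factor k = 4
Rule: under a linear scaling by k, volumes scale by k^3.
k^3 = 4 * 4 * 4
k^3 = 16 * 4
k^3 = 64
Volume scales by a factor of 64.
64 (dimensionless)


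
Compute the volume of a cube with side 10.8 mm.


Shape: cube
Side s = 10.8 mm
Formula: V = s^3
V = 10.8 * 10.8 * 10.8
V = 116.64 * 10.8
V = 1259.712
1259.712 mm^3


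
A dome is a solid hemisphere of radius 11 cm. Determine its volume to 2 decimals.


Shape: hemisphere (half of a sphere)
Radius r = 11 cm
Formula: V = (1/2) * (4/3) * pi * r^3 = (2/3) * pi * r^3
r^3 = 1331
(2/3) * 1331 = 887.333333
V = 887.333333 * pi
V = 2787.64
2787.64 cm^3


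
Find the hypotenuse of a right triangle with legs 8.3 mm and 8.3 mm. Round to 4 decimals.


Shape: right triangle
Legs a = 8.3 mm, b = 8.3 mm
Formula: c = sqrt(a^2 + b^2)
a^2 = 68.89, b^2 = 68.89
a^2 + b^2 = 137.78
c = sqrt(137.78)
c = 11.738
11.738 mm


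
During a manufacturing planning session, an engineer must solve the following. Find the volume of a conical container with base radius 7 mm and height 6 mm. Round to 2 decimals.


Shape: cone
Radius r = 7 mm, Height h = 6 mm
Formula: V = (1/3) * pi * r^2 * h
r^2 = 49
pi * r^2 * h = pi * 49 * 6 = 294 * pi
V = 294 * pi / 3
V = 307.88
307.88 mm^3


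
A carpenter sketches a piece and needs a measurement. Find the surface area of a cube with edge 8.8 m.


Shape: cube
Side s = 8.8 m
A cube has 6 square faces.
Formula: SA = 6 * s^2
s^2 = 77.44
SA = 6 * 77.44
SA = 464.64
464.64 m^2


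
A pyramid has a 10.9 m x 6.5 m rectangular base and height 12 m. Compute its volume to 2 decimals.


Shape: rectangular pyramid
Base: 10.9 m x 6.5 m, Height h = 12 m
Formula: V = (1/3) * base_area * h
base_area = 10.9 * 6.5 = 70.85
base_area * h = 70.85 * 12 = 850.2
V = 850.2 / 3
V = 283.4
283.4 m^3


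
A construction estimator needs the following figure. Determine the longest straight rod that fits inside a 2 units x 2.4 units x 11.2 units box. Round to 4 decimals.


Shape: rectangular box (space diagonal)
l = 2 units, w = 2.4 units, h = 11.2 units
Visualize: the diagonal of the base, then a right triangle with that diagonal and the height.
Formula: d = sqrt(l^2 + w^2 + h^2)
l^2 + w^2 + h^2 = 4 + 5.76 + 125.44 = 135.2
d = sqrt(135.2)
d = 11.6276
11.6276 units


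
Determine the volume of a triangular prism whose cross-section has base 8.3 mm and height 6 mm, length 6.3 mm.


Shape: triangular prism
Triangle base = 8.3 mm, triangle height = 6 mm, prism length L = 6.3 mm
Formula: V = (1/2 * b * h_tri) * L
Cross-section area = 0.5 * 8.3 * 6 = 24.9
V = 24.9 * 6.3
V = 156.87
156.87 mm^3


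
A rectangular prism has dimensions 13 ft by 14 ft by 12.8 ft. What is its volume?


Shape: rectangular prism
l = 13 ft, w = 14 ft, h = 12.8 ft
Formula: V = l * w * h
V = 13 * 14 * 12.8
V = 182 * 12.8
V = 2329.6
2329.6 ft^3


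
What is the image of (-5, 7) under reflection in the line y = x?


Transformation: reflection
Original point: (-5, 7)
Rule for reflection over y = x: (x, y) -> (y, x)
Apply: (-5, 7) -> (7, -5)
(7, -5)


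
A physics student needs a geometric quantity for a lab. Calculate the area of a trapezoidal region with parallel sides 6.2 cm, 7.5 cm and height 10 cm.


Shape: trapezoid
Parallel sides a = 6.2 cm, b = 7.5 cm; Height h = 10 cm
Formula: A = (a + b) * h / 2
a + b = 6.2 + 7.5 = 13.7
A = 13.7 * 10 / 2
A = 137 / 2
A = 68.5
68.5 cm^2


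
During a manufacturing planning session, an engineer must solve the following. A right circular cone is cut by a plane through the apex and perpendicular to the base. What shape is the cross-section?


Solid: right circular cone
Cutting plane: through the apex and perpendicular to the base
Visualize the intersection of the plane with the solid's surface.
The boundary of the cut region is a isosceles triangle.
isosceles triangle


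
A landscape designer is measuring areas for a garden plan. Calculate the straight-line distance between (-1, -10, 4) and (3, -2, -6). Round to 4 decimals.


3D distance between two points
P1 = (-1, -10, 4), P2 = (3, -2, -6)
Formula: d = sqrt((x2-x1)^2 + (y2-y1)^2 + (z2-z1)^2)
dx = 3 - -1 = 4
dy = -2 - -10 = 8
dz = -6 - 4 = -10
dx^2 + dy^2 + dz^2 = 16 + 64 + 100 = 180
d = sqrt(180)
d = 13.4164
13.4164 units


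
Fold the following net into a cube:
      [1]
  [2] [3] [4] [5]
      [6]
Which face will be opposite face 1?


Net: cross layout. Take square 3 as the base (bottom).
Fold the four squares in the horizontal row up around 3: 2 -> left, 4 -> right, 5 wraps to the top.
Fold 1 and 6 up from 3: 1 -> back, 6 -> front.
Opposite pairs are therefore: (1, 6), (2, 4), (3, 5).
Face 1 is opposite face 6.
face 6


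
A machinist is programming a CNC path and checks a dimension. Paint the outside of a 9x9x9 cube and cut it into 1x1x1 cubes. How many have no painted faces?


Large cube: 9 x 9 x 9, cut into unit cubes.
n = 9, so n - 2 = 7
Unpainted cubes form the interior (n - 2)^3 block.
(n - 2)^3 = 7^3 = 343
343 unit cubes


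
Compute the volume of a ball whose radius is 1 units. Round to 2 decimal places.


Shape: sphere
Radius r = 1 units
Formula: V = (4/3) * pi * r^3
r^3 = 1
(4/3) * 1 = 1.333333
V = 1.333333 * pi
V = 4.19
4.19 units^3


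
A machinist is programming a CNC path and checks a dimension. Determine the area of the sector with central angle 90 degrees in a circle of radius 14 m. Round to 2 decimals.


Shape: circular sector
Radius r = 14 m, Angle = 90 degrees
Formula: A = (angle/360) * pi * r^2
r^2 = 196
Fraction of circle = 90/360
A = (90/360) * pi * 196
A = 49 * pi
A = 153.94
153.94 m^2


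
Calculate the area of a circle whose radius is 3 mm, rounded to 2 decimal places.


Shape: circle
Radius r = 3 mm
Formula: A = pi * r^2
r^2 = 3^2 = 9
A = pi * 9
A = 28.27
28.27 mm^2


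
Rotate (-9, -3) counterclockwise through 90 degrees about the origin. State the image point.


Transformation: rotation about the origin
Original point: (-9, -3)
Rule for 90 deg counterclockwise: (x, y) -> (-y, x)
Apply: (-9, -3) -> (3, -9)
(3, -9)


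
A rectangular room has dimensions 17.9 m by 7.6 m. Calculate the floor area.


Shape: rectangle
Length l = 17.9 m, Width w = 7.6 m
Formula: A = l * w
A = 17.9 * 7.6
A = 136.04
136.04 m^2


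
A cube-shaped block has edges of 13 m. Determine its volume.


Shape: cube
Side s = 13 m
Formula: V = s^3
V = 13 * 13 * 13
V = 169 * 13
V = 2197
2197 m^3


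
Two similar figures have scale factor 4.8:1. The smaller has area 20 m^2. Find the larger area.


Linear scale factor k = 4.8
Original area = 20 m^2
Rule: under a linear scaling by k, areas scale by k^2.
k^2 = 4.8^2 = 23.04
New area = 20 * 23.04
New area = 460.8
460.8 m^2


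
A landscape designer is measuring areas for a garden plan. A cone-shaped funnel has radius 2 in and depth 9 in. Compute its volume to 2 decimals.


Shape: cone
Radius r = 2 in, Height h = 9 in
Formula: V = (1/3) * pi * r^2 * h
r^2 = 4
pi * r^2 * h = pi * 4 * 9 = 36 * pi
V = 36 * pi / 3
V = 37.7
37.7 in^3


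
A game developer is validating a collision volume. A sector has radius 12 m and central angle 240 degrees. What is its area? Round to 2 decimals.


Shape: circular sector
Radius r = 12 m, Angle = 240 degrees
Formula: A = (angle/360) * pi * r^2
r^2 = 144
Fraction of circle = 240/360
A = (240/360) * pi * 144
A = 96 * pi
A = 301.59
301.59 m^2


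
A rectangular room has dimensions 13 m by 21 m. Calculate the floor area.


Shape: rectangle
Length l = 13 m, Width w = 21 m
Formula: A = l * w
A = 13 * 21
A = 273
273 m^2


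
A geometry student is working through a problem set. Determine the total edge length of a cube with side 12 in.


Shape: cube
Side s = 12 in
A cube has 12 edges, all equal.
Formula: total edge length = 12 * s
Total = 12 * 12
Total = 144
144 in


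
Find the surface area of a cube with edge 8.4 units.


Shape: cube
Side s = 8.4 units
A cube has 6 square faces.
Formula: SA = 6 * s^2
s^2 = 70.56
SA = 6 * 70.56
SA = 423.36
423.36 units^2


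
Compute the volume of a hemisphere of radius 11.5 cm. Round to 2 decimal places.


Shape: hemisphere (half of a sphere)
Radius r = 11.5 cm
Formula: V = (1/2) * (4/3) * pi * r^3 = (2/3) * pi * r^3
r^3 = 1520.875
(2/3) * 1520.875 = 1013.916667
V = 1013.916667 * pi
V = 3185.31
3185.31 cm^3


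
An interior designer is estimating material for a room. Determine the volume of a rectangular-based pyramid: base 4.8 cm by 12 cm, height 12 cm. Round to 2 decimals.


Shape: rectangular pyramid
Base: 4.8 cm x 12 cm, Height h = 12 cm
Formula: V = (1/3) * base_area * h
base_area = 4.8 * 12 = 57.6
base_area * h = 57.6 * 12 = 691.2
V = 691.2 / 3
V = 230.4
230.4 cm^3


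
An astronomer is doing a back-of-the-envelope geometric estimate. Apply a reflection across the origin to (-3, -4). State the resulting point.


Transformation: reflection
Original point: (-3, -4)
Rule for reflection through the origin: (x, y) -> (-x, -y)
Apply: (-3, -4) -> (3, 4)
(3, 4)


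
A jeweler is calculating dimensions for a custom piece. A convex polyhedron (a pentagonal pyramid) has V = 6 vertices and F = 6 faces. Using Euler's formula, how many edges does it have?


Polyhedron: pentagonal pyramid
Euler's formula for convex polyhedra: V - E + F = 2
Given: V = 6 vertices and F = 6 faces
Solve for E:
E = V + F - 2 = 6 + 6 - 2 = 10
10 edges


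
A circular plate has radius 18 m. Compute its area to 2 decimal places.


Shape: circle
Radius r = 18 m
Formula: A = pi * r^2
r^2 = 18^2 = 324
A = pi * 324
A = 1017.88
1017.88 m^2


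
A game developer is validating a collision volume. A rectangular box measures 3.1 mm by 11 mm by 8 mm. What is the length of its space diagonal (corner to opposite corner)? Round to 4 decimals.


Shape: rectangular box (space diagonal)
l = 3.1 mm, w = 11 mm, h = 8 mm
Visualize: the diagonal of the base, then a right triangle with that diagonal and the height.
Formula: d = sqrt(l^2 + w^2 + h^2)
l^2 + w^2 + h^2 = 9.61 + 121 + 64 = 194.61
d = sqrt(194.61)
d = 13.9503
13.9503 mm


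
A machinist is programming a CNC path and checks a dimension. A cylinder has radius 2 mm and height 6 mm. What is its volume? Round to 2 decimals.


Shape: cylinder
Radius r = 2 mm, Height h = 6 mm
Formula: V = pi * r^2 * h
r^2 = 4
V = pi * 4 * 6
V = 24 * pi
V = 75.4
75.4 mm^3


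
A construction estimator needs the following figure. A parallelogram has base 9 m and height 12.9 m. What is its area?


Shape: parallelogram
Base b = 9 m, Height h = 12.9 m
Formula: A = b * h
A = 9 * 12.9
A = 116.1
116.1 m^2


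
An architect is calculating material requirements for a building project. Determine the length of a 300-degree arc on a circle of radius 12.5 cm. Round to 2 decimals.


Shape: circular arc
Radius r = 12.5 cm, Angle = 300 degrees
Formula: L = (angle/360) * 2 * pi * r
2 * pi * r = 25 * pi
L = (300/360) * 25 * pi
L = 20.833333 * pi
L = 65.45
65.45 cm


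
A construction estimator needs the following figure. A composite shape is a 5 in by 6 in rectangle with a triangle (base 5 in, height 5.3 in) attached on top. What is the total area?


Composite shape: rectangle + triangle
Rectangle area = 5 * 6 = 30
Triangle area = 0.5 * 5 * 5.3 = 13.25
Total = 30 + 13.25
Total = 43.25
43.25 in^2


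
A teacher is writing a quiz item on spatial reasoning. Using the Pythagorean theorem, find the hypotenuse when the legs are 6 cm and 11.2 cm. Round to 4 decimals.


Shape: right triangle
Legs a = 6 cm, b = 11.2 cm
Formula: c = sqrt(a^2 + b^2)
a^2 = 36, b^2 = 125.44
a^2 + b^2 = 161.44
c = sqrt(161.44)
c = 12.7059
12.7059 cm


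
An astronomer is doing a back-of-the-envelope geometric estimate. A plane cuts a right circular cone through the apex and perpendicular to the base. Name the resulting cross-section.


Solid: right circular cone
Cutting plane: through the apex and perpendicular to the base
Visualize the intersection of the plane with the solid's surface.
The boundary of the cut region is a isosceles triangle.
isosceles triangle
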